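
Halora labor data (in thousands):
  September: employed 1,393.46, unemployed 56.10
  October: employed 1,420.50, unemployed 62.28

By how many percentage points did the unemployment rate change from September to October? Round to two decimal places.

The unemployment rate changed by +0.33 percentage points.

September: labor force = 1,393.46 + 56.10 = 1,449.56; u = 56.10/1,449.56 = 3.87%.
October: labor force = 1,420.50 + 62.28 = 1,482.78; u = 62.28/1,482.78 = 4.20%.
Change = 4.20% − 3.87% = +0.33 pp.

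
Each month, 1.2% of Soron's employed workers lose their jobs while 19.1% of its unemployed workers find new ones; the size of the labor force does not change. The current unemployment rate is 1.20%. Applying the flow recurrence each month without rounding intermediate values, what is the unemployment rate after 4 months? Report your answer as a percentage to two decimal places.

Unemployment rate after four months ≈ 4.01%.

With a fixed labor force, u_{t+1} = u_t + s·(1−u_t) − f·u_t = u_t·(1−s−f) + s.
Here 1−s−f = 0.797 and s = 0.012.
u_1 = 0.012000 × 0.797 + 0.012 = 0.021564.
u_2 = 0.021564 × 0.797 + 0.012 = 0.029187.
u_3 = 0.029187 × 0.797 + 0.012 = 0.035262.
u_4 = 0.035262 × 0.797 + 0.012 = 0.040104.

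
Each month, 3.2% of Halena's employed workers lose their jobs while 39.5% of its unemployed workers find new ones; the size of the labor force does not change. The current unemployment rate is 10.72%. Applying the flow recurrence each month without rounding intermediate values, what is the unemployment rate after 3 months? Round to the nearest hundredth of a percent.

Unemployment rate after three months ≈ 8.10%.

With a fixed labor force, u_{t+1} = u_t + s·(1−u_t) − f·u_t = u_t·(1−s−f) + s.
Here 1−s−f = 0.573 and s = 0.032.
u_1 = 0.107200 × 0.573 + 0.032 = 0.093426.
u_2 = 0.093426 × 0.573 + 0.032 = 0.085533.
u_3 = 0.085533 × 0.573 + 0.032 = 0.081010.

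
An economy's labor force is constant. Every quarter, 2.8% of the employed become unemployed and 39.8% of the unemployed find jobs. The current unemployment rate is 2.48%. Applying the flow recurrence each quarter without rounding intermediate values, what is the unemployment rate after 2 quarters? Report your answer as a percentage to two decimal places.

With a fixed labor force, u_{t+1} = u_t + s·(1−u_t) − f·u_t = u_t·(1−s−f) + s.
Here 1−s−f = 0.574 and s = 0.028.
u_1 = 0.024800 × 0.574 + 0.028 = 0.042235.
u_2 = 0.042235 × 0.574 + 0.028 = 0.052243.

Unemployment rate after two quarters ≈ 5.22%.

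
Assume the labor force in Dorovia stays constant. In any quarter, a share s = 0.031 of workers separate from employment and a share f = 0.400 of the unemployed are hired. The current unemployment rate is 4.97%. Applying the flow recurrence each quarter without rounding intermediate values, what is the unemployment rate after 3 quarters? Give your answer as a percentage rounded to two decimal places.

Unemployment rate after three quarters ≈ 6.78%.

With a fixed labor force, u_{t+1} = u_t + s·(1−u_t) − f·u_t = u_t·(1−s−f) + s.
Here 1−s−f = 0.569 and s = 0.031.
u_1 = 0.049700 × 0.569 + 0.031 = 0.059279.
u_2 = 0.059279 × 0.569 + 0.031 = 0.064730.
u_3 = 0.064730 × 0.569 + 0.031 = 0.067831.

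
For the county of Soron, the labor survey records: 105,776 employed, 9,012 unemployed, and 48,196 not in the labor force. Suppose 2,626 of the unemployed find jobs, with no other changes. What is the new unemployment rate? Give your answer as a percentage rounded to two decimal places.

Initially, labor force = 105,776 + 9,012 = 114,788, so u = 9,012/114,788 = 7.85%.
After the change, unemployed falls and employed rises by 2,626; labor force unchanged → E = 108,402, U = 6,386, labor force = 114,788.
New unemployment rate = 6,386 / 114,788 = 5.56%.

New unemployment rate ≈ 5.56%.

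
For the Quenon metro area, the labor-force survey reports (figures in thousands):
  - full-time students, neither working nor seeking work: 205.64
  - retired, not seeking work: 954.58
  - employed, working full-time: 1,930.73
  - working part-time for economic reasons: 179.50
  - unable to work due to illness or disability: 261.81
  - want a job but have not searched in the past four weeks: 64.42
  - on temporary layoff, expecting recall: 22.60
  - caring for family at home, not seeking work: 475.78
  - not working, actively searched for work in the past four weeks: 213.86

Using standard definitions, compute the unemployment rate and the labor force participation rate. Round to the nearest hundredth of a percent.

Employed = 1,930.73 + 179.50 = 2,110.23 thousand (anyone who worked, including part-time for economic reasons, counts as employed).
Unemployed = 22.60 + 213.86 = 236.46 thousand (jobless and actively searching, or on temporary layoff).
Labor force = 2,110.23 + 236.46 = 2,346.69 thousand.
Not in labor force = 205.64 + 954.58 + 261.81 + 64.42 + 475.78 = 1,962.23 thousand (those not working and not actively searching are outside the labor force — including those who want a job but have given up searching).
Civilian working-age population = 2,346.69 + 1,962.23 = 4,308.92 thousand.
Unemployment rate = 236.46 / 2,346.69 = 10.08%.
Labor force participation rate = 2,346.69 / 4,308.92 = 54.46%.

Unemployment rate ≈ 10.08%; labor force participation rate ≈ 54.46%.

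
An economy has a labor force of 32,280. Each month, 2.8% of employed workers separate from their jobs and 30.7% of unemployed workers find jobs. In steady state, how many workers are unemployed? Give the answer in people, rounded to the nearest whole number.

Steady-state unemployment rate u* = s/(s+f) = 2.8/(2.8+30.7) = 0.083582.
Unemployed = u* × labor force = 0.083582 × 32,280 ≈ 2,698.

About 2,698 are unemployed in steady state.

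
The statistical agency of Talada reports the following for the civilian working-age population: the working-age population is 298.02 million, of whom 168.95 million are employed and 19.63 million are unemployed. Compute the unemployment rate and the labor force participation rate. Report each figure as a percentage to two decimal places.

Unemployment rate ≈ 10.41%; labor force participation rate ≈ 63.28%.

Labor force = employed + unemployed = 168.95 + 19.63 = 188.58 million.
Unemployment rate = 19.63 / 188.58 = 10.41%.
Labor force participation rate = 188.58 / 298.02 = 63.28%.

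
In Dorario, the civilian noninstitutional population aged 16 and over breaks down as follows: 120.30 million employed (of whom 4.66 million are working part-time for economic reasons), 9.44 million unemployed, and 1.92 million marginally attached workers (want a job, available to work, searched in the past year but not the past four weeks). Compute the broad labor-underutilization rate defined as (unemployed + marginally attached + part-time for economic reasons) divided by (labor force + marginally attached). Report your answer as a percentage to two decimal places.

Broad underutilization rate ≈ 12.17%.

Labor force = 120.30 + 9.44 = 129.74 million.
Numerator = 9.44 + 1.92 + 4.66 = 16.02 million.
Denominator = 129.74 + 1.92 = 131.66 million.
Broad rate = 16.02 / 131.66 = 12.17%.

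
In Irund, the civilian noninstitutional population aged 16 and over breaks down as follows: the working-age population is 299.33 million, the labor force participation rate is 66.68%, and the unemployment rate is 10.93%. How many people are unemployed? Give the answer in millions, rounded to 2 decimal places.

About 21.82 million are unemployed.

Labor force = 0.6668 × 299.33 = 199.59 million.
Unemployed = 0.1093 × 199.59 ≈ 21.82 million.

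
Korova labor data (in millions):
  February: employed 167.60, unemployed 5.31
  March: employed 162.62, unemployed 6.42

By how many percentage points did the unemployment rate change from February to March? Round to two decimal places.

February: labor force = 167.60 + 5.31 = 172.91; u = 5.31/172.91 = 3.07%.
March: labor force = 162.62 + 6.42 = 169.04; u = 6.42/169.04 = 3.80%.
Change = 3.80% − 3.07% = +0.73 pp.

The unemployment rate changed by +0.73 percentage points.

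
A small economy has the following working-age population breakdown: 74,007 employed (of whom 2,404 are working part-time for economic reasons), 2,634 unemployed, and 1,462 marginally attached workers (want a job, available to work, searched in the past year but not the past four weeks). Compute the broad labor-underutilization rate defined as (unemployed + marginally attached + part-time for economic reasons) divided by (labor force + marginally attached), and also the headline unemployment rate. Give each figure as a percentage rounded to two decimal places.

Broad underutilization rate ≈ 8.32%; headline unemployment rate ≈ 3.44%.

Labor force = 74,007 + 2,634 = 76,641.
Numerator = 2,634 + 1,462 + 2,404 = 6,500.
Denominator = 76,641 + 1,462 = 78,103.
Broad rate = 6,500 / 78,103 = 8.32%.
Headline unemployment rate = 2,634 / 76,641 = 3.44%.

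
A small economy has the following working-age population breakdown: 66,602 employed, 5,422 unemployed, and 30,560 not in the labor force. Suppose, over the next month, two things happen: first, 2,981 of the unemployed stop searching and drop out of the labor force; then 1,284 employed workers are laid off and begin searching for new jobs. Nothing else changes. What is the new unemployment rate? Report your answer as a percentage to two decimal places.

New unemployment rate ≈ 5.40%.

Initially, labor force = 66,602 + 5,422 = 72,024, so u = 5,422/72,024 = 7.53%.
After the first change, unemployed and labor force both fall by 2,981 → E = 66,602, U = 2,441, labor force = 69,043.
After the second change, employed falls and unemployed rises by 1,284; labor force unchanged → E = 65,318, U = 3,725, labor force = 69,043.
New unemployment rate = 3,725 / 69,043 = 5.40%.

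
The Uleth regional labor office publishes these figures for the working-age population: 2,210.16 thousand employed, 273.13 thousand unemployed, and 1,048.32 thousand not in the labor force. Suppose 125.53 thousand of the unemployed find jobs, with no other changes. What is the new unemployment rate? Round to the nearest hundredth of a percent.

Initially, labor force = 2,210.16 + 273.13 = 2,483.29 thousand, so u = 273.13/2,483.29 = 11.00%.
After the change, unemployed falls and employed rises by 125.53; labor force unchanged → E = 2,335.69, U = 147.60, labor force = 2,483.29 thousand.
New unemployment rate = 147.60 / 2,483.29 = 5.94%.

New unemployment rate ≈ 5.94%.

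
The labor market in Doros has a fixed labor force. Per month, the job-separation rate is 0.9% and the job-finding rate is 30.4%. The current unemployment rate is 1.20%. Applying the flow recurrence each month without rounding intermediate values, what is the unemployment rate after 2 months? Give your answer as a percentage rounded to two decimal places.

Unemployment rate after two months ≈ 2.08%.

With a fixed labor force, u_{t+1} = u_t + s·(1−u_t) − f·u_t = u_t·(1−s−f) + s.
Here 1−s−f = 0.687 and s = 0.009.
u_1 = 0.012000 × 0.687 + 0.009 = 0.017244.
u_2 = 0.017244 × 0.687 + 0.009 = 0.020847.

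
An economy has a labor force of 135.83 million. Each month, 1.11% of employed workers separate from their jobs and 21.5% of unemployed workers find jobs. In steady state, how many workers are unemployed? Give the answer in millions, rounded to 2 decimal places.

Steady-state unemployment rate u* = s/(s+f) = 1.11/(1.11+21.5) = 0.049093.
Unemployed = u* × labor force = 0.049093 × 135.83 ≈ 6.67 million.

About 6.67 million are unemployed in steady state.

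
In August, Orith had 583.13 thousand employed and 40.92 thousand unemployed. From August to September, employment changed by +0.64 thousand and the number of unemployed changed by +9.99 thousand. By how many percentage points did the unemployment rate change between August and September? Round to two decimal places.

August: labor force = 583.13 + 40.92 = 624.05; u = 40.92/624.05 = 6.56%.
September: labor force = 583.77 + 50.91 = 634.68; u = 50.91/634.68 = 8.02%.
Change = 8.02% − 6.56% = +1.46 pp.

The unemployment rate changed by +1.46 percentage points.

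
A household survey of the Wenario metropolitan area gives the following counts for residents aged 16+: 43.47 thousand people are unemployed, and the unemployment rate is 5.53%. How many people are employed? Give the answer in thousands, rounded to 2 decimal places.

About 742.61 thousand are employed.

Labor force = U / u = 43.47 / 0.0553 ≈ 786.08 thousand.
Employed = labor force − unemployed = 786.08 − 43.47 = 742.61 thousand.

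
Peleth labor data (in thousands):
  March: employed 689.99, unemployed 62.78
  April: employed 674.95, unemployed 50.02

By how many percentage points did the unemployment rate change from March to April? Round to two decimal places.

March: labor force = 689.99 + 62.78 = 752.77; u = 62.78/752.77 = 8.34%.
April: labor force = 674.95 + 50.02 = 724.97; u = 50.02/724.97 = 6.90%.
Change = 6.90% − 8.34% = −1.44 pp.

The unemployment rate changed by −1.44 percentage points.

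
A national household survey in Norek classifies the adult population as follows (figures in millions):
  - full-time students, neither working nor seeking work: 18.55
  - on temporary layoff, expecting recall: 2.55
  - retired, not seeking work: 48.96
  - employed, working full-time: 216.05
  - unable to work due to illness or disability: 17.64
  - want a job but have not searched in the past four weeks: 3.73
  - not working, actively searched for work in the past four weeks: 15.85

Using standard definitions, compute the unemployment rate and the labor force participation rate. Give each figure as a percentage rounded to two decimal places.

Unemployment rate ≈ 7.85%; labor force participation rate ≈ 72.51%.

Employed = 216.05 million.
Unemployed = 2.55 + 15.85 = 18.40 million (jobless and actively searching, or on temporary layoff).
Labor force = 216.05 + 18.40 = 234.45 million.
Not in labor force = 18.55 + 48.96 + 17.64 + 3.73 = 88.88 million (those not working and not actively searching are outside the labor force — including those who want a job but have given up searching).
Civilian working-age population = 234.45 + 88.88 = 323.33 million.
Unemployment rate = 18.40 / 234.45 = 7.85%.
Labor force participation rate = 234.45 / 323.33 = 72.51%.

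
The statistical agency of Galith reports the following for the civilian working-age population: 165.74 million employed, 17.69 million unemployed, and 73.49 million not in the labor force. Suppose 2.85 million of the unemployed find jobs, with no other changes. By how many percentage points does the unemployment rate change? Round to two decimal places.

Initially, labor force = 165.74 + 17.69 = 183.43 million, so u = 17.69/183.43 = 9.64%.
After the change, unemployed falls and employed rises by 2.85; labor force unchanged → E = 168.59, U = 14.84, labor force = 183.43 million.
New unemployment rate = 14.84 / 183.43 = 8.09%.
Change = 8.09% − 9.64% = −1.55 percentage points.

The unemployment rate changes by −1.55 percentage points.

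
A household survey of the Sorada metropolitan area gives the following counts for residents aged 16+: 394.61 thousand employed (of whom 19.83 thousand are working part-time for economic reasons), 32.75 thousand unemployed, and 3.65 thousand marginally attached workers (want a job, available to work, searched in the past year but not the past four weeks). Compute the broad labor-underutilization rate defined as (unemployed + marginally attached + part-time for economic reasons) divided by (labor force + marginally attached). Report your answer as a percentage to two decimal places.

Labor force = 394.61 + 32.75 = 427.36 thousand.
Numerator = 32.75 + 3.65 + 19.83 = 56.23 thousand.
Denominator = 427.36 + 3.65 = 431.01 thousand.
Broad rate = 56.23 / 431.01 = 13.05%.

Broad underutilization rate ≈ 13.05%.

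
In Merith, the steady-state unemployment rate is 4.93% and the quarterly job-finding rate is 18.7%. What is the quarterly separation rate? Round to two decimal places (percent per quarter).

Separation rate ≈ 0.97% per quarter.

From u* = s/(s+f): s = u·f/(1−u).
s = 0.0493 × 18.7 / (1 − 0.0493) = 0.9219 / 0.9507 ≈ 0.97% per quarter.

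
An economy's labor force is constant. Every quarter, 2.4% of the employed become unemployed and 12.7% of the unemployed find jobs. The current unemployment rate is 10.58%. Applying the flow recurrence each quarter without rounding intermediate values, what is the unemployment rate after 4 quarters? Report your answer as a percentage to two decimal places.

With a fixed labor force, u_{t+1} = u_t + s·(1−u_t) − f·u_t = u_t·(1−s−f) + s.
Here 1−s−f = 0.849 and s = 0.024.
u_1 = 0.105800 × 0.849 + 0.024 = 0.113824.
u_2 = 0.113824 × 0.849 + 0.024 = 0.120637.
u_3 = 0.120637 × 0.849 + 0.024 = 0.126421.
u_4 = 0.126421 × 0.849 + 0.024 = 0.131331.

Unemployment rate after four quarters ≈ 13.13%.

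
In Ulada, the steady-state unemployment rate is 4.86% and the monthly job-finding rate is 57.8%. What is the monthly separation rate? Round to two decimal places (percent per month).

From u* = s/(s+f): s = u·f/(1−u).
s = 0.0486 × 57.8 / (1 − 0.0486) = 2.8091 / 0.9514 ≈ 2.95% per month.

Separation rate ≈ 2.95% per month.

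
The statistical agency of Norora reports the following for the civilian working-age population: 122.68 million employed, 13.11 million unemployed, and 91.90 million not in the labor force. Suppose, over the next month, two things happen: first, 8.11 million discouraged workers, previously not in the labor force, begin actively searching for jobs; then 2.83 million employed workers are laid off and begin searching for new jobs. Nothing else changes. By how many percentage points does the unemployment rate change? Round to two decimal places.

The unemployment rate changes by +7.06 percentage points.

Initially, labor force = 122.68 + 13.11 = 135.79 million, so u = 13.11/135.79 = 9.65%.
After the first change, unemployed and labor force both rise by 8.11 → E = 122.68, U = 21.22, labor force = 143.90 million.
After the second change, employed falls and unemployed rises by 2.83; labor force unchanged → E = 119.85, U = 24.05, labor force = 143.90 million.
New unemployment rate = 24.05 / 143.90 = 16.71%.
Change = 16.71% − 9.65% = +7.06 percentage points.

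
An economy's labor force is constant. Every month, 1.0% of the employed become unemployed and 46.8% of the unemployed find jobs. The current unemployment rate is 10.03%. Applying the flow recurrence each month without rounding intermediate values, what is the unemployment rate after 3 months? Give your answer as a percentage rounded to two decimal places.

Unemployment rate after three months ≈ 3.22%.

With a fixed labor force, u_{t+1} = u_t + s·(1−u_t) − f·u_t = u_t·(1−s−f) + s.
Here 1−s−f = 0.522 and s = 0.010.
u_1 = 0.100300 × 0.522 + 0.010 = 0.062357.
u_2 = 0.062357 × 0.522 + 0.010 = 0.042550.
u_3 = 0.042550 × 0.522 + 0.010 = 0.032211.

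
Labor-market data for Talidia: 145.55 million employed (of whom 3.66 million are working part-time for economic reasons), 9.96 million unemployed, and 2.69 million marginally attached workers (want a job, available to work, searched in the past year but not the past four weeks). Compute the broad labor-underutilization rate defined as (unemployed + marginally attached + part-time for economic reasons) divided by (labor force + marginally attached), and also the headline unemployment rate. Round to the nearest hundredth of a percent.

Labor force = 145.55 + 9.96 = 155.51 million.
Numerator = 9.96 + 2.69 + 3.66 = 16.31 million.
Denominator = 155.51 + 2.69 = 158.20 million.
Broad rate = 16.31 / 158.20 = 10.31%.
Headline unemployment rate = 9.96 / 155.51 = 6.40%.

Broad underutilization rate ≈ 10.31%; headline unemployment rate ≈ 6.40%.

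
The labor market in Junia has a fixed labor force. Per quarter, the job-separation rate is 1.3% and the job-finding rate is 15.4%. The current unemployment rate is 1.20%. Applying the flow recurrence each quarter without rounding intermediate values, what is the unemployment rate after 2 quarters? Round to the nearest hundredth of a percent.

With a fixed labor force, u_{t+1} = u_t + s·(1−u_t) − f·u_t = u_t·(1−s−f) + s.
Here 1−s−f = 0.833 and s = 0.013.
u_1 = 0.012000 × 0.833 + 0.013 = 0.022996.
u_2 = 0.022996 × 0.833 + 0.013 = 0.032156.

Unemployment rate after two quarters ≈ 3.22%.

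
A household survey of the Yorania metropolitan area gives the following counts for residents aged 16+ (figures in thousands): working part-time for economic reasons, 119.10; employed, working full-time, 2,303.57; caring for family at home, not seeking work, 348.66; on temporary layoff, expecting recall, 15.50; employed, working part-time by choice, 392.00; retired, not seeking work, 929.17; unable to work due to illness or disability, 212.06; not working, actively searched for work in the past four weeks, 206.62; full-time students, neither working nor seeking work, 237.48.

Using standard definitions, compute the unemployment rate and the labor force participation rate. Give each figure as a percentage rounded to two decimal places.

Unemployment rate ≈ 7.31%; labor force participation rate ≈ 63.74%.

Employed = 119.10 + 2,303.57 + 392.00 = 2,814.67 thousand (anyone who worked, including part-time for economic reasons, counts as employed).
Unemployed = 15.50 + 206.62 = 222.12 thousand (jobless and actively searching, or on temporary layoff).
Labor force = 2,814.67 + 222.12 = 3,036.79 thousand.
Not in labor force = 348.66 + 929.17 + 212.06 + 237.48 = 1,727.37 thousand (those not working and not actively searching are outside the labor force).
Civilian working-age population = 3,036.79 + 1,727.37 = 4,764.16 thousand.
Unemployment rate = 222.12 / 3,036.79 = 7.31%.
Labor force participation rate = 3,036.79 / 4,764.16 = 63.74%.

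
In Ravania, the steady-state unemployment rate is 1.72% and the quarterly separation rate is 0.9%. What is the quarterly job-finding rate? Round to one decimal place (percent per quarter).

From u* = s/(s+f): f = s·(1−u)/u.
f = 0.9 × (1 − 0.0172) / 0.0172 = 0.8845 / 0.0172 ≈ 51.4% per quarter.

Job-finding rate ≈ 51.4% per quarter.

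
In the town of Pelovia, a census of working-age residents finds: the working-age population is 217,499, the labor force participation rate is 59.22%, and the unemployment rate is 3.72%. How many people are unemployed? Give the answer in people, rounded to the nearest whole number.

About 4,791 are unemployed.

Labor force = 0.5922 × 217,499 = 128,803.
Unemployed = 0.0372 × 128,803 ≈ 4,791.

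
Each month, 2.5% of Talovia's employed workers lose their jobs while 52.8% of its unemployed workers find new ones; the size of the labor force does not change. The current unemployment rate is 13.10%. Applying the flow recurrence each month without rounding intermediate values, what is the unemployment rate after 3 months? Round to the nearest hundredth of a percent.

With a fixed labor force, u_{t+1} = u_t + s·(1−u_t) − f·u_t = u_t·(1−s−f) + s.
Here 1−s−f = 0.447 and s = 0.025.
u_1 = 0.131000 × 0.447 + 0.025 = 0.083557.
u_2 = 0.083557 × 0.447 + 0.025 = 0.062350.
u_3 = 0.062350 × 0.447 + 0.025 = 0.052870.

Unemployment rate after three months ≈ 5.29%.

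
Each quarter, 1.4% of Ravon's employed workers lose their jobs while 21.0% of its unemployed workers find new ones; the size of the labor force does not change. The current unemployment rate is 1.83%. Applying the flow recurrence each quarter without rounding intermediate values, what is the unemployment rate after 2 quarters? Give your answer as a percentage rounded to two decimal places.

With a fixed labor force, u_{t+1} = u_t + s·(1−u_t) − f·u_t = u_t·(1−s−f) + s.
Here 1−s−f = 0.776 and s = 0.014.
u_1 = 0.018300 × 0.776 + 0.014 = 0.028201.
u_2 = 0.028201 × 0.776 + 0.014 = 0.035884.

Unemployment rate after two quarters ≈ 3.59%.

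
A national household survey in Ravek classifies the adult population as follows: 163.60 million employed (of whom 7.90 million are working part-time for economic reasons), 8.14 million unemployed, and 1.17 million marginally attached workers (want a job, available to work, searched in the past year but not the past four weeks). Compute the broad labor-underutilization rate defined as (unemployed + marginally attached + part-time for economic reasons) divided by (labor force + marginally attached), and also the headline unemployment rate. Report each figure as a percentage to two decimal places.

Labor force = 163.60 + 8.14 = 171.74 million.
Numerator = 8.14 + 1.17 + 7.90 = 17.21 million.
Denominator = 171.74 + 1.17 = 172.91 million.
Broad rate = 17.21 / 172.91 = 9.95%.
Headline unemployment rate = 8.14 / 171.74 = 4.74%.

Broad underutilization rate ≈ 9.95%; headline unemployment rate ≈ 4.74%.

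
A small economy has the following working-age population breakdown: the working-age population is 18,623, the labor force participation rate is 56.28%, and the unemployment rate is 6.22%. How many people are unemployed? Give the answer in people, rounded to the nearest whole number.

Labor force = 0.5628 × 18,623 = 10,481.
Unemployed = 0.0622 × 10,481 ≈ 652.

About 652 are unemployed.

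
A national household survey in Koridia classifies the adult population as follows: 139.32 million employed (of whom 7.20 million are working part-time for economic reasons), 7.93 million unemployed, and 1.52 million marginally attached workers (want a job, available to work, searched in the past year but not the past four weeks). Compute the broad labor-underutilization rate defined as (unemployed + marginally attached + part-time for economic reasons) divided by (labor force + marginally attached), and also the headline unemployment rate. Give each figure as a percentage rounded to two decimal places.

Labor force = 139.32 + 7.93 = 147.25 million.
Numerator = 7.93 + 1.52 + 7.20 = 16.65 million.
Denominator = 147.25 + 1.52 = 148.77 million.
Broad rate = 16.65 / 148.77 = 11.19%.
Headline unemployment rate = 7.93 / 147.25 = 5.39%.

Broad underutilization rate ≈ 11.19%; headline unemployment rate ≈ 5.39%.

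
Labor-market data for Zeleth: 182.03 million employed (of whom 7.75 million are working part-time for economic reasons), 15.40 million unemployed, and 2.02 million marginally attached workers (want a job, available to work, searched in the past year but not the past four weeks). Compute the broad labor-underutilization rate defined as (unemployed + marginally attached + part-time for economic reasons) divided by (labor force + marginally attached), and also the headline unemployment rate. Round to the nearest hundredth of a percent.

Labor force = 182.03 + 15.40 = 197.43 million.
Numerator = 15.40 + 2.02 + 7.75 = 25.17 million.
Denominator = 197.43 + 2.02 = 199.45 million.
Broad rate = 25.17 / 199.45 = 12.62%.
Headline unemployment rate = 15.40 / 197.43 = 7.80%.

Broad underutilization rate ≈ 12.62%; headline unemployment rate ≈ 7.80%.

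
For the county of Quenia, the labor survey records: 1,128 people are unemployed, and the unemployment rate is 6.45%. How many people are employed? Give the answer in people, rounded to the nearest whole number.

About 16,360 are employed.

Labor force = U / u = 1,128 / 0.0645 ≈ 17,488.
Employed = labor force − unemployed = 17,488 − 1,128 = 16,360.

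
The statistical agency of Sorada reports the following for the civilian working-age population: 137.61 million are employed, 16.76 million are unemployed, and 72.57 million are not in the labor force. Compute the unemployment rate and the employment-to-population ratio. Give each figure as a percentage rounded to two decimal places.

Labor force = employed + unemployed = 137.61 + 16.76 = 154.37 million.
Working-age population = 154.37 + 72.57 = 226.94 million.
Unemployment rate = 16.76 / 154.37 = 10.86%.
Employment-population ratio = 137.61 / 226.94 = 60.64%.

Unemployment rate ≈ 10.86%; employment-population ratio ≈ 60.64%.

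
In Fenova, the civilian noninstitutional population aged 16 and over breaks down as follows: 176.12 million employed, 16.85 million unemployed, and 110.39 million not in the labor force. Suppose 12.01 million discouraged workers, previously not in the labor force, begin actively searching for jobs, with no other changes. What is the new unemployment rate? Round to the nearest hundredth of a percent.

Initially, labor force = 176.12 + 16.85 = 192.97 million, so u = 16.85/192.97 = 8.73%.
After the change, unemployed and labor force both rise by 12.01 → E = 176.12, U = 28.86, labor force = 204.98 million.
New unemployment rate = 28.86 / 204.98 = 14.08%.

New unemployment rate ≈ 14.08%.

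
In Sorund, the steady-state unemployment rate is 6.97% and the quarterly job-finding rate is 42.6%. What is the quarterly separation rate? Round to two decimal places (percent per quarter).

From u* = s/(s+f): s = u·f/(1−u).
s = 0.0697 × 42.6 / (1 − 0.0697) = 2.9692 / 0.9303 ≈ 3.19% per quarter.

Separation rate ≈ 3.19% per quarter.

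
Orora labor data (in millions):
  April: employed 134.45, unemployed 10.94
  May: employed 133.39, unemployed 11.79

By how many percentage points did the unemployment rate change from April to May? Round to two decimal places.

April: labor force = 134.45 + 10.94 = 145.39; u = 10.94/145.39 = 7.52%.
May: labor force = 133.39 + 11.79 = 145.18; u = 11.79/145.18 = 8.12%.
Change = 8.12% − 7.52% = +0.60 pp.

The unemployment rate changed by +0.60 percentage points.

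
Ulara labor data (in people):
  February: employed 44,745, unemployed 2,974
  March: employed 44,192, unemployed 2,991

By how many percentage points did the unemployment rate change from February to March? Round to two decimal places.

The unemployment rate changed by +0.11 percentage points.

February: labor force = 44,745 + 2,974 = 47,719; u = 2,974/47,719 = 6.23%.
March: labor force = 44,192 + 2,991 = 47,183; u = 2,991/47,183 = 6.34%.
Change = 6.34% − 6.23% = +0.11 pp.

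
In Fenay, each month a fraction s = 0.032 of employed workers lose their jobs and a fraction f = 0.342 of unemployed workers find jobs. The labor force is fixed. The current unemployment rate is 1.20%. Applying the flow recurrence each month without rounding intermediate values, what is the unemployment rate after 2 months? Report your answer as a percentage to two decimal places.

Unemployment rate after two months ≈ 5.67%.

With a fixed labor force, u_{t+1} = u_t + s·(1−u_t) − f·u_t = u_t·(1−s−f) + s.
Here 1−s−f = 0.626 and s = 0.032.
u_1 = 0.012000 × 0.626 + 0.032 = 0.039512.
u_2 = 0.039512 × 0.626 + 0.032 = 0.056735.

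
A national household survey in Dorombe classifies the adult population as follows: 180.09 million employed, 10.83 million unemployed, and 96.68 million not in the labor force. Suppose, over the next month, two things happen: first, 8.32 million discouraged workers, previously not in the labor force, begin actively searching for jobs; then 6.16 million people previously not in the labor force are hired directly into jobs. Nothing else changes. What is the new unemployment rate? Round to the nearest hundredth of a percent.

Initially, labor force = 180.09 + 10.83 = 190.92 million, so u = 10.83/190.92 = 5.67%.
After the first change, unemployed and labor force both rise by 8.32 → E = 180.09, U = 19.15, labor force = 199.24 million.
After the second change, employed and labor force both rise by 6.16; unemployed unchanged → E = 186.25, U = 19.15, labor force = 205.40 million.
New unemployment rate = 19.15 / 205.40 = 9.32%.

New unemployment rate ≈ 9.32%.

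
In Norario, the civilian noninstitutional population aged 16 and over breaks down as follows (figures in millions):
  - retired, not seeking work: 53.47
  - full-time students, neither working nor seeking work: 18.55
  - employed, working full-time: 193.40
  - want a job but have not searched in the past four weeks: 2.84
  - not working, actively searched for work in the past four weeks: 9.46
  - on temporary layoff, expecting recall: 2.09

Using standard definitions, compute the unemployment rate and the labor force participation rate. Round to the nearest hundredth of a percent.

Employed = 193.40 million.
Unemployed = 9.46 + 2.09 = 11.55 million (jobless and actively searching, or on temporary layoff).
Labor force = 193.40 + 11.55 = 204.95 million.
Not in labor force = 53.47 + 18.55 + 2.84 = 74.86 million (those not working and not actively searching are outside the labor force — including those who want a job but have given up searching).
Civilian working-age population = 204.95 + 74.86 = 279.81 million.
Unemployment rate = 11.55 / 204.95 = 5.64%.
Labor force participation rate = 204.95 / 279.81 = 73.25%.

Unemployment rate ≈ 5.64%; labor force participation rate ≈ 73.25%.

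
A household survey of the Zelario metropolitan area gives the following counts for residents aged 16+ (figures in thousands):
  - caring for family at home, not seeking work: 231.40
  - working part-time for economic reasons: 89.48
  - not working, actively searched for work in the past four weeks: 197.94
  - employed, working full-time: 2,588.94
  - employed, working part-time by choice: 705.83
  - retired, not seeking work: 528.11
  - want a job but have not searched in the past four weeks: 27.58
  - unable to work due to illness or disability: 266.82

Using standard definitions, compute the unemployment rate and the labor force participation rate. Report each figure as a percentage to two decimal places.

Unemployment rate ≈ 5.53%; labor force participation rate ≈ 77.27%.

Employed = 89.48 + 2,588.94 + 705.83 = 3,384.25 thousand (anyone who worked, including part-time for economic reasons, counts as employed).
Unemployed = 197.94 thousand.
Labor force = 3,384.25 + 197.94 = 3,582.19 thousand.
Not in labor force = 231.40 + 528.11 + 27.58 + 266.82 = 1,053.91 thousand (those not working and not actively searching are outside the labor force — including those who want a job but have given up searching).
Civilian working-age population = 3,582.19 + 1,053.91 = 4,636.10 thousand.
Unemployment rate = 197.94 / 3,582.19 = 5.53%.
Labor force participation rate = 3,582.19 / 4,636.10 = 77.27%.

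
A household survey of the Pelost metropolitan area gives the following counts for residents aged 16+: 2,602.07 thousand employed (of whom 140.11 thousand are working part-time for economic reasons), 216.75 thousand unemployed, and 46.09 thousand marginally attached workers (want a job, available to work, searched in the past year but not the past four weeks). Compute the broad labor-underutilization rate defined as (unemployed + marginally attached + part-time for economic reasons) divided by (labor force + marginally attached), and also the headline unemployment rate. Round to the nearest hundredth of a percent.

Labor force = 2,602.07 + 216.75 = 2,818.82 thousand.
Numerator = 216.75 + 46.09 + 140.11 = 402.95 thousand.
Denominator = 2,818.82 + 46.09 = 2,864.91 thousand.
Broad rate = 402.95 / 2,864.91 = 14.07%.
Headline unemployment rate = 216.75 / 2,818.82 = 7.69%.

Broad underutilization rate ≈ 14.07%; headline unemployment rate ≈ 7.69%.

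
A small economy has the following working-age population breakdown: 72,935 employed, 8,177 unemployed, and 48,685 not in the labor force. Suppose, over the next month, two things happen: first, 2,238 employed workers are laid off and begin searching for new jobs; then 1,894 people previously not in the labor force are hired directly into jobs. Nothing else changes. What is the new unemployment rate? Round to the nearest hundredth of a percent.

New unemployment rate ≈ 12.55%.

Initially, labor force = 72,935 + 8,177 = 81,112, so u = 8,177/81,112 = 10.08%.
After the first change, employed falls and unemployed rises by 2,238; labor force unchanged → E = 70,697, U = 10,415, labor force = 81,112.
After the second change, employed and labor force both rise by 1,894; unemployed unchanged → E = 72,591, U = 10,415, labor force = 83,006.
New unemployment rate = 10,415 / 83,006 = 12.55%.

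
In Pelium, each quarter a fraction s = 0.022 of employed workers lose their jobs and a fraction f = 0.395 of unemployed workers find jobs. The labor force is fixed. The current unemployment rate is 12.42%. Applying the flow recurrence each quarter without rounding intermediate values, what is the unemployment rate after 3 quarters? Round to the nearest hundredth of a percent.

Unemployment rate after three quarters ≈ 6.69%.

With a fixed labor force, u_{t+1} = u_t + s·(1−u_t) − f·u_t = u_t·(1−s−f) + s.
Here 1−s−f = 0.583 and s = 0.022.
u_1 = 0.124200 × 0.583 + 0.022 = 0.094409.
u_2 = 0.094409 × 0.583 + 0.022 = 0.077040.
u_3 = 0.077040 × 0.583 + 0.022 = 0.066914.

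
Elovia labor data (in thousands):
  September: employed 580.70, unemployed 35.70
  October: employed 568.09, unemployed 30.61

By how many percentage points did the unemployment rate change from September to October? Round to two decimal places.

September: labor force = 580.70 + 35.70 = 616.40; u = 35.70/616.40 = 5.79%.
October: labor force = 568.09 + 30.61 = 598.70; u = 30.61/598.70 = 5.11%.
Change = 5.11% − 5.79% = −0.68 pp.

The unemployment rate changed by −0.68 percentage points.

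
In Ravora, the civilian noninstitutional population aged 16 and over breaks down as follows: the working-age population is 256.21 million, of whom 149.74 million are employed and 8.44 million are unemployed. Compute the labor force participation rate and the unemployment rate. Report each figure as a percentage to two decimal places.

Labor force = employed + unemployed = 149.74 + 8.44 = 158.18 million.
Unemployment rate = 8.44 / 158.18 = 5.34%.
Labor force participation rate = 158.18 / 256.21 = 61.74%.

Labor force participation rate ≈ 61.74%; unemployment rate ≈ 5.34%.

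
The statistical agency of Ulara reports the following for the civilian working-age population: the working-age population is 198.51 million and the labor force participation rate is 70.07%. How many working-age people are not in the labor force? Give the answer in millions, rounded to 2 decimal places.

Share not in the labor force = 1 − 0.7007 = 0.2993.
Not in labor force = 0.2993 × 198.51 ≈ 59.41 million.

About 59.41 million are not in the labor force.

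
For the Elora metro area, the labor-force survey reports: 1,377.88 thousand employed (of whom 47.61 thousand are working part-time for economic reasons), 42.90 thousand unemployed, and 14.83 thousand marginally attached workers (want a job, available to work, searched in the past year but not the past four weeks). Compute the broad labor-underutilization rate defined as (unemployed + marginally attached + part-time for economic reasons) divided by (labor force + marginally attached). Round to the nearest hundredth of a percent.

Labor force = 1,377.88 + 42.90 = 1,420.78 thousand.
Numerator = 42.90 + 14.83 + 47.61 = 105.34 thousand.
Denominator = 1,420.78 + 14.83 = 1,435.61 thousand.
Broad rate = 105.34 / 1,435.61 = 7.34%.

Broad underutilization rate ≈ 7.34%.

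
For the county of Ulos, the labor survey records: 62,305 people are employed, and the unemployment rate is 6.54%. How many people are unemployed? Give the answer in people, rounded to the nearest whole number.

About 4,360 are unemployed.

Let U be the number unemployed. The labor force is E + U, and U/(E+U) = 0.0654.
So U = 0.0654 × 62,305 / (1 − 0.0654) = 4074.75 / 0.9346 ≈ 4,360.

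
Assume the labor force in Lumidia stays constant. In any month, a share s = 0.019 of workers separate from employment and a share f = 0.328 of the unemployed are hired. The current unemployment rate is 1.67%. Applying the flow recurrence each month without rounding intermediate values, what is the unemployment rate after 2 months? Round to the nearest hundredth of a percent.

With a fixed labor force, u_{t+1} = u_t + s·(1−u_t) − f·u_t = u_t·(1−s−f) + s.
Here 1−s−f = 0.653 and s = 0.019.
u_1 = 0.016700 × 0.653 + 0.019 = 0.029905.
u_2 = 0.029905 × 0.653 + 0.019 = 0.038528.

Unemployment rate after two months ≈ 3.85%.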